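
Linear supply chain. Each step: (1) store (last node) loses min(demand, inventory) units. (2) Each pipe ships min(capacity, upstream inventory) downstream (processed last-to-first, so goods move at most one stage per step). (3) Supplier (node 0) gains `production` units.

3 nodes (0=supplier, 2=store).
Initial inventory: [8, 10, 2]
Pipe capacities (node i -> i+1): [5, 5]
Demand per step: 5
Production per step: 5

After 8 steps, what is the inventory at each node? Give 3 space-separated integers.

Step 1: demand=5,sold=2 ship[1->2]=5 ship[0->1]=5 prod=5 -> inv=[8 10 5]
Step 2: demand=5,sold=5 ship[1->2]=5 ship[0->1]=5 prod=5 -> inv=[8 10 5]
Step 3: demand=5,sold=5 ship[1->2]=5 ship[0->1]=5 prod=5 -> inv=[8 10 5]
Step 4: demand=5,sold=5 ship[1->2]=5 ship[0->1]=5 prod=5 -> inv=[8 10 5]
Step 5: demand=5,sold=5 ship[1->2]=5 ship[0->1]=5 prod=5 -> inv=[8 10 5]
Step 6: demand=5,sold=5 ship[1->2]=5 ship[0->1]=5 prod=5 -> inv=[8 10 5]
Step 7: demand=5,sold=5 ship[1->2]=5 ship[0->1]=5 prod=5 -> inv=[8 10 5]
Step 8: demand=5,sold=5 ship[1->2]=5 ship[0->1]=5 prod=5 -> inv=[8 10 5]

8 10 5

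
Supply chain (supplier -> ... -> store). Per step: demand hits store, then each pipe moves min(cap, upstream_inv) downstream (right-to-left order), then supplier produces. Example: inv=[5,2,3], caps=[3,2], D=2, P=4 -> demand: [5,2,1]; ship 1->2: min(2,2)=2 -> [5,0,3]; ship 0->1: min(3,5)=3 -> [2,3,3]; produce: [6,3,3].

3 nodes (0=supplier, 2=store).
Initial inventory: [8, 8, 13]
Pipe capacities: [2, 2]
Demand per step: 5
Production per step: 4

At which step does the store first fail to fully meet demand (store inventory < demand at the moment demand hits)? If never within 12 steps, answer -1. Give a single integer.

Step 1: demand=5,sold=5 ship[1->2]=2 ship[0->1]=2 prod=4 -> [10 8 10]
Step 2: demand=5,sold=5 ship[1->2]=2 ship[0->1]=2 prod=4 -> [12 8 7]
Step 3: demand=5,sold=5 ship[1->2]=2 ship[0->1]=2 prod=4 -> [14 8 4]
Step 4: demand=5,sold=4 ship[1->2]=2 ship[0->1]=2 prod=4 -> [16 8 2]
Step 5: demand=5,sold=2 ship[1->2]=2 ship[0->1]=2 prod=4 -> [18 8 2]
Step 6: demand=5,sold=2 ship[1->2]=2 ship[0->1]=2 prod=4 -> [20 8 2]
Step 7: demand=5,sold=2 ship[1->2]=2 ship[0->1]=2 prod=4 -> [22 8 2]
Step 8: demand=5,sold=2 ship[1->2]=2 ship[0->1]=2 prod=4 -> [24 8 2]
Step 9: demand=5,sold=2 ship[1->2]=2 ship[0->1]=2 prod=4 -> [26 8 2]
Step 10: demand=5,sold=2 ship[1->2]=2 ship[0->1]=2 prod=4 -> [28 8 2]
Step 11: demand=5,sold=2 ship[1->2]=2 ship[0->1]=2 prod=4 -> [30 8 2]
Step 12: demand=5,sold=2 ship[1->2]=2 ship[0->1]=2 prod=4 -> [32 8 2]
First stockout at step 4

4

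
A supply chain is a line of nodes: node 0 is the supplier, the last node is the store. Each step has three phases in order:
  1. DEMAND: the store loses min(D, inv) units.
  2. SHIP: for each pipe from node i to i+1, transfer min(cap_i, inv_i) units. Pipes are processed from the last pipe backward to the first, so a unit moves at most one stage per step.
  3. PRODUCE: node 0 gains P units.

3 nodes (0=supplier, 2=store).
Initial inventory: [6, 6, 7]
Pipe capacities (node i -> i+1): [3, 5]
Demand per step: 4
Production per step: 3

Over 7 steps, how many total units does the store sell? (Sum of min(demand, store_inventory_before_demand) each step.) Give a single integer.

Step 1: sold=4 (running total=4) -> [6 4 8]
Step 2: sold=4 (running total=8) -> [6 3 8]
Step 3: sold=4 (running total=12) -> [6 3 7]
Step 4: sold=4 (running total=16) -> [6 3 6]
Step 5: sold=4 (running total=20) -> [6 3 5]
Step 6: sold=4 (running total=24) -> [6 3 4]
Step 7: sold=4 (running total=28) -> [6 3 3]

Answer: 28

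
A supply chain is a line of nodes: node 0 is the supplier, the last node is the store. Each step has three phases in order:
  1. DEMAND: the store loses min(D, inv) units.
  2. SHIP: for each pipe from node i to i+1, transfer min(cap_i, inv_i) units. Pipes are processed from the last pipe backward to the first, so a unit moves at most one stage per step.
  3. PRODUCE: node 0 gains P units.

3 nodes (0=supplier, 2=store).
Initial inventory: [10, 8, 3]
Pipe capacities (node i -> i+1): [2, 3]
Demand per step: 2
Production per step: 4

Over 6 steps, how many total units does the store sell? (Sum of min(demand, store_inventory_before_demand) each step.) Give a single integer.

Answer: 12

Derivation:
Step 1: sold=2 (running total=2) -> [12 7 4]
Step 2: sold=2 (running total=4) -> [14 6 5]
Step 3: sold=2 (running total=6) -> [16 5 6]
Step 4: sold=2 (running total=8) -> [18 4 7]
Step 5: sold=2 (running total=10) -> [20 3 8]
Step 6: sold=2 (running total=12) -> [22 2 9]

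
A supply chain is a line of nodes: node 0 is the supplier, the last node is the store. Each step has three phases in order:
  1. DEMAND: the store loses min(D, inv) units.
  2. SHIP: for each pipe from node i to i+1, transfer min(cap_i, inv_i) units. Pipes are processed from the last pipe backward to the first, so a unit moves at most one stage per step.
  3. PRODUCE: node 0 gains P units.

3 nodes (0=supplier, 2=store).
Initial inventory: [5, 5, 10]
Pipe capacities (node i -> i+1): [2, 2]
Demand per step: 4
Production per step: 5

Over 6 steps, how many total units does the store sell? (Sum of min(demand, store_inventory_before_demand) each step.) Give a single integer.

Step 1: sold=4 (running total=4) -> [8 5 8]
Step 2: sold=4 (running total=8) -> [11 5 6]
Step 3: sold=4 (running total=12) -> [14 5 4]
Step 4: sold=4 (running total=16) -> [17 5 2]
Step 5: sold=2 (running total=18) -> [20 5 2]
Step 6: sold=2 (running total=20) -> [23 5 2]

Answer: 20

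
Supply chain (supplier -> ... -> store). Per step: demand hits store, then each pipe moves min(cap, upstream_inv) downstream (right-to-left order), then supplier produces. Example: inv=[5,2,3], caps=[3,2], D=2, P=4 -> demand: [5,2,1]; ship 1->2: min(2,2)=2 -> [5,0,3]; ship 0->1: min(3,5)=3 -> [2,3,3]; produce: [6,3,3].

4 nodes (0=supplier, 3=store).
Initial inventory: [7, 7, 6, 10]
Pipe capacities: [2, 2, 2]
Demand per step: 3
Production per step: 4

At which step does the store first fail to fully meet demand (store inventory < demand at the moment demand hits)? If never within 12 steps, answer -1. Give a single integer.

Step 1: demand=3,sold=3 ship[2->3]=2 ship[1->2]=2 ship[0->1]=2 prod=4 -> [9 7 6 9]
Step 2: demand=3,sold=3 ship[2->3]=2 ship[1->2]=2 ship[0->1]=2 prod=4 -> [11 7 6 8]
Step 3: demand=3,sold=3 ship[2->3]=2 ship[1->2]=2 ship[0->1]=2 prod=4 -> [13 7 6 7]
Step 4: demand=3,sold=3 ship[2->3]=2 ship[1->2]=2 ship[0->1]=2 prod=4 -> [15 7 6 6]
Step 5: demand=3,sold=3 ship[2->3]=2 ship[1->2]=2 ship[0->1]=2 prod=4 -> [17 7 6 5]
Step 6: demand=3,sold=3 ship[2->3]=2 ship[1->2]=2 ship[0->1]=2 prod=4 -> [19 7 6 4]
Step 7: demand=3,sold=3 ship[2->3]=2 ship[1->2]=2 ship[0->1]=2 prod=4 -> [21 7 6 3]
Step 8: demand=3,sold=3 ship[2->3]=2 ship[1->2]=2 ship[0->1]=2 prod=4 -> [23 7 6 2]
Step 9: demand=3,sold=2 ship[2->3]=2 ship[1->2]=2 ship[0->1]=2 prod=4 -> [25 7 6 2]
Step 10: demand=3,sold=2 ship[2->3]=2 ship[1->2]=2 ship[0->1]=2 prod=4 -> [27 7 6 2]
Step 11: demand=3,sold=2 ship[2->3]=2 ship[1->2]=2 ship[0->1]=2 prod=4 -> [29 7 6 2]
Step 12: demand=3,sold=2 ship[2->3]=2 ship[1->2]=2 ship[0->1]=2 prod=4 -> [31 7 6 2]
First stockout at step 9

9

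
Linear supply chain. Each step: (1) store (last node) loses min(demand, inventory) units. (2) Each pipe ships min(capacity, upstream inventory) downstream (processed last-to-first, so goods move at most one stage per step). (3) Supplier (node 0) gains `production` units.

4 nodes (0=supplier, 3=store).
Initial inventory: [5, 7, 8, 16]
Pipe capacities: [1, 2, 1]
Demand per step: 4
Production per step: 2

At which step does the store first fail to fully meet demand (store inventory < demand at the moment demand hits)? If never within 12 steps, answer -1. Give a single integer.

Step 1: demand=4,sold=4 ship[2->3]=1 ship[1->2]=2 ship[0->1]=1 prod=2 -> [6 6 9 13]
Step 2: demand=4,sold=4 ship[2->3]=1 ship[1->2]=2 ship[0->1]=1 prod=2 -> [7 5 10 10]
Step 3: demand=4,sold=4 ship[2->3]=1 ship[1->2]=2 ship[0->1]=1 prod=2 -> [8 4 11 7]
Step 4: demand=4,sold=4 ship[2->3]=1 ship[1->2]=2 ship[0->1]=1 prod=2 -> [9 3 12 4]
Step 5: demand=4,sold=4 ship[2->3]=1 ship[1->2]=2 ship[0->1]=1 prod=2 -> [10 2 13 1]
Step 6: demand=4,sold=1 ship[2->3]=1 ship[1->2]=2 ship[0->1]=1 prod=2 -> [11 1 14 1]
Step 7: demand=4,sold=1 ship[2->3]=1 ship[1->2]=1 ship[0->1]=1 prod=2 -> [12 1 14 1]
Step 8: demand=4,sold=1 ship[2->3]=1 ship[1->2]=1 ship[0->1]=1 prod=2 -> [13 1 14 1]
Step 9: demand=4,sold=1 ship[2->3]=1 ship[1->2]=1 ship[0->1]=1 prod=2 -> [14 1 14 1]
Step 10: demand=4,sold=1 ship[2->3]=1 ship[1->2]=1 ship[0->1]=1 prod=2 -> [15 1 14 1]
Step 11: demand=4,sold=1 ship[2->3]=1 ship[1->2]=1 ship[0->1]=1 prod=2 -> [16 1 14 1]
Step 12: demand=4,sold=1 ship[2->3]=1 ship[1->2]=1 ship[0->1]=1 prod=2 -> [17 1 14 1]
First stockout at step 6

6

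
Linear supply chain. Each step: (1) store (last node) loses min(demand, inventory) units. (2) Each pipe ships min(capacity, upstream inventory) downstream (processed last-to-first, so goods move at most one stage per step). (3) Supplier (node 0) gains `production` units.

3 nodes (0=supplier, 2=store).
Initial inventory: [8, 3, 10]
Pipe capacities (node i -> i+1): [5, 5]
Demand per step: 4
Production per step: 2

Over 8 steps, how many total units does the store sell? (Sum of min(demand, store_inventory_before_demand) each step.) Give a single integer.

Step 1: sold=4 (running total=4) -> [5 5 9]
Step 2: sold=4 (running total=8) -> [2 5 10]
Step 3: sold=4 (running total=12) -> [2 2 11]
Step 4: sold=4 (running total=16) -> [2 2 9]
Step 5: sold=4 (running total=20) -> [2 2 7]
Step 6: sold=4 (running total=24) -> [2 2 5]
Step 7: sold=4 (running total=28) -> [2 2 3]
Step 8: sold=3 (running total=31) -> [2 2 2]

Answer: 31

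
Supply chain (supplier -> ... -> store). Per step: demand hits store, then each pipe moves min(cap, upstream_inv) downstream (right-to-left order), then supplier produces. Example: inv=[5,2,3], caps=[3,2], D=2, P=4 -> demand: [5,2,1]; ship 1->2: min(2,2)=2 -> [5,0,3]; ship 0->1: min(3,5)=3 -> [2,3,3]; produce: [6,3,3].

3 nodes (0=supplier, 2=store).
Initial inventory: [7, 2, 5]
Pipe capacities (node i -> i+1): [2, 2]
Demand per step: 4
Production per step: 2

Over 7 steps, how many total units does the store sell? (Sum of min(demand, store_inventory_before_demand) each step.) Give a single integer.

Answer: 17

Derivation:
Step 1: sold=4 (running total=4) -> [7 2 3]
Step 2: sold=3 (running total=7) -> [7 2 2]
Step 3: sold=2 (running total=9) -> [7 2 2]
Step 4: sold=2 (running total=11) -> [7 2 2]
Step 5: sold=2 (running total=13) -> [7 2 2]
Step 6: sold=2 (running total=15) -> [7 2 2]
Step 7: sold=2 (running total=17) -> [7 2 2]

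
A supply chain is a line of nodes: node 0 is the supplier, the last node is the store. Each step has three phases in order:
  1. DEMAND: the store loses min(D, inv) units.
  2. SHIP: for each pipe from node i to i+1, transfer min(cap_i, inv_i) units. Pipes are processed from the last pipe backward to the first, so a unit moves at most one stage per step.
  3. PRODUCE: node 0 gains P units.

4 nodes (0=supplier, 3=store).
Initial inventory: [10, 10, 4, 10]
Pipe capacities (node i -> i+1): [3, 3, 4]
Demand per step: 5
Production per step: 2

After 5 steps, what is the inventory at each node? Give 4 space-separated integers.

Step 1: demand=5,sold=5 ship[2->3]=4 ship[1->2]=3 ship[0->1]=3 prod=2 -> inv=[9 10 3 9]
Step 2: demand=5,sold=5 ship[2->3]=3 ship[1->2]=3 ship[0->1]=3 prod=2 -> inv=[8 10 3 7]
Step 3: demand=5,sold=5 ship[2->3]=3 ship[1->2]=3 ship[0->1]=3 prod=2 -> inv=[7 10 3 5]
Step 4: demand=5,sold=5 ship[2->3]=3 ship[1->2]=3 ship[0->1]=3 prod=2 -> inv=[6 10 3 3]
Step 5: demand=5,sold=3 ship[2->3]=3 ship[1->2]=3 ship[0->1]=3 prod=2 -> inv=[5 10 3 3]

5 10 3 3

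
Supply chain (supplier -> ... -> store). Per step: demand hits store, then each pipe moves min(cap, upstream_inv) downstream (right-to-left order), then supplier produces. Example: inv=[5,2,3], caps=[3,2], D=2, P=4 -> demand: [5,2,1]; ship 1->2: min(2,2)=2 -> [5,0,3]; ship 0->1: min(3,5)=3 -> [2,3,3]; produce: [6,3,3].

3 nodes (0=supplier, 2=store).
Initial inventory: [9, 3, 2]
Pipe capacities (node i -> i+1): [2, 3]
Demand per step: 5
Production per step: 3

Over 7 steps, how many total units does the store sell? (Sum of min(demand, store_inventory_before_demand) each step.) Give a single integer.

Step 1: sold=2 (running total=2) -> [10 2 3]
Step 2: sold=3 (running total=5) -> [11 2 2]
Step 3: sold=2 (running total=7) -> [12 2 2]
Step 4: sold=2 (running total=9) -> [13 2 2]
Step 5: sold=2 (running total=11) -> [14 2 2]
Step 6: sold=2 (running total=13) -> [15 2 2]
Step 7: sold=2 (running total=15) -> [16 2 2]

Answer: 15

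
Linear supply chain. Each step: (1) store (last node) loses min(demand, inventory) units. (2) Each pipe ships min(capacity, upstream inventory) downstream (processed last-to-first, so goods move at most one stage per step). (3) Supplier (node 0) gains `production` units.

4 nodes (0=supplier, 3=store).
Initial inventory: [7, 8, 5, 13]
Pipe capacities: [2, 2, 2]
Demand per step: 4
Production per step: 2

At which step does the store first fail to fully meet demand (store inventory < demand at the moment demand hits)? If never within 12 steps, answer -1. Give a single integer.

Step 1: demand=4,sold=4 ship[2->3]=2 ship[1->2]=2 ship[0->1]=2 prod=2 -> [7 8 5 11]
Step 2: demand=4,sold=4 ship[2->3]=2 ship[1->2]=2 ship[0->1]=2 prod=2 -> [7 8 5 9]
Step 3: demand=4,sold=4 ship[2->3]=2 ship[1->2]=2 ship[0->1]=2 prod=2 -> [7 8 5 7]
Step 4: demand=4,sold=4 ship[2->3]=2 ship[1->2]=2 ship[0->1]=2 prod=2 -> [7 8 5 5]
Step 5: demand=4,sold=4 ship[2->3]=2 ship[1->2]=2 ship[0->1]=2 prod=2 -> [7 8 5 3]
Step 6: demand=4,sold=3 ship[2->3]=2 ship[1->2]=2 ship[0->1]=2 prod=2 -> [7 8 5 2]
Step 7: demand=4,sold=2 ship[2->3]=2 ship[1->2]=2 ship[0->1]=2 prod=2 -> [7 8 5 2]
Step 8: demand=4,sold=2 ship[2->3]=2 ship[1->2]=2 ship[0->1]=2 prod=2 -> [7 8 5 2]
Step 9: demand=4,sold=2 ship[2->3]=2 ship[1->2]=2 ship[0->1]=2 prod=2 -> [7 8 5 2]
Step 10: demand=4,sold=2 ship[2->3]=2 ship[1->2]=2 ship[0->1]=2 prod=2 -> [7 8 5 2]
Step 11: demand=4,sold=2 ship[2->3]=2 ship[1->2]=2 ship[0->1]=2 prod=2 -> [7 8 5 2]
Step 12: demand=4,sold=2 ship[2->3]=2 ship[1->2]=2 ship[0->1]=2 prod=2 -> [7 8 5 2]
First stockout at step 6

6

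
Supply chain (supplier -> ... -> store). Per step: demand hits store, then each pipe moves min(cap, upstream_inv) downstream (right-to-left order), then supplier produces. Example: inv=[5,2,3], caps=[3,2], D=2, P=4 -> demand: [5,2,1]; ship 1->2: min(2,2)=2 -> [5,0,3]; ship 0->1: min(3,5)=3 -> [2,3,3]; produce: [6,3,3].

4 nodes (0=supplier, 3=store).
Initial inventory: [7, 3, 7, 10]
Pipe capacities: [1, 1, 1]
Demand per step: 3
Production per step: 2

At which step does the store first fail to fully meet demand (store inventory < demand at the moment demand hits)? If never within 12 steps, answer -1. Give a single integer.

Step 1: demand=3,sold=3 ship[2->3]=1 ship[1->2]=1 ship[0->1]=1 prod=2 -> [8 3 7 8]
Step 2: demand=3,sold=3 ship[2->3]=1 ship[1->2]=1 ship[0->1]=1 prod=2 -> [9 3 7 6]
Step 3: demand=3,sold=3 ship[2->3]=1 ship[1->2]=1 ship[0->1]=1 prod=2 -> [10 3 7 4]
Step 4: demand=3,sold=3 ship[2->3]=1 ship[1->2]=1 ship[0->1]=1 prod=2 -> [11 3 7 2]
Step 5: demand=3,sold=2 ship[2->3]=1 ship[1->2]=1 ship[0->1]=1 prod=2 -> [12 3 7 1]
Step 6: demand=3,sold=1 ship[2->3]=1 ship[1->2]=1 ship[0->1]=1 prod=2 -> [13 3 7 1]
Step 7: demand=3,sold=1 ship[2->3]=1 ship[1->2]=1 ship[0->1]=1 prod=2 -> [14 3 7 1]
Step 8: demand=3,sold=1 ship[2->3]=1 ship[1->2]=1 ship[0->1]=1 prod=2 -> [15 3 7 1]
Step 9: demand=3,sold=1 ship[2->3]=1 ship[1->2]=1 ship[0->1]=1 prod=2 -> [16 3 7 1]
Step 10: demand=3,sold=1 ship[2->3]=1 ship[1->2]=1 ship[0->1]=1 prod=2 -> [17 3 7 1]
Step 11: demand=3,sold=1 ship[2->3]=1 ship[1->2]=1 ship[0->1]=1 prod=2 -> [18 3 7 1]
Step 12: demand=3,sold=1 ship[2->3]=1 ship[1->2]=1 ship[0->1]=1 prod=2 -> [19 3 7 1]
First stockout at step 5

5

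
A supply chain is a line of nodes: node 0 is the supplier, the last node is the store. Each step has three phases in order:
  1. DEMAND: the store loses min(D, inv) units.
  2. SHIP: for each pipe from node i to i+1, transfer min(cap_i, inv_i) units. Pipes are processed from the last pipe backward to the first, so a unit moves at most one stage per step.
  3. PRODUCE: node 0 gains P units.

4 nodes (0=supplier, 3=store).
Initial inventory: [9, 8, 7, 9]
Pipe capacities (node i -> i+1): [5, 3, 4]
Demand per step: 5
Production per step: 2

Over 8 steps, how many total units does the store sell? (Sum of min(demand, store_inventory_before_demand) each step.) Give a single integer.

Answer: 34

Derivation:
Step 1: sold=5 (running total=5) -> [6 10 6 8]
Step 2: sold=5 (running total=10) -> [3 12 5 7]
Step 3: sold=5 (running total=15) -> [2 12 4 6]
Step 4: sold=5 (running total=20) -> [2 11 3 5]
Step 5: sold=5 (running total=25) -> [2 10 3 3]
Step 6: sold=3 (running total=28) -> [2 9 3 3]
Step 7: sold=3 (running total=31) -> [2 8 3 3]
Step 8: sold=3 (running total=34) -> [2 7 3 3]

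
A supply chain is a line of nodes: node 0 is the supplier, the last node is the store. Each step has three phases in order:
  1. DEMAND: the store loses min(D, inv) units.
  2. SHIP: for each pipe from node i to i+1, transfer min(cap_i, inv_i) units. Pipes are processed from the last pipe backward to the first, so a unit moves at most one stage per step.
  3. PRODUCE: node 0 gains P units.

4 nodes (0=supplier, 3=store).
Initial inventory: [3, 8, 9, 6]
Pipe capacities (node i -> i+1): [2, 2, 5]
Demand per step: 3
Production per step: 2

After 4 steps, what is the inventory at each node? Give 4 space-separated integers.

Step 1: demand=3,sold=3 ship[2->3]=5 ship[1->2]=2 ship[0->1]=2 prod=2 -> inv=[3 8 6 8]
Step 2: demand=3,sold=3 ship[2->3]=5 ship[1->2]=2 ship[0->1]=2 prod=2 -> inv=[3 8 3 10]
Step 3: demand=3,sold=3 ship[2->3]=3 ship[1->2]=2 ship[0->1]=2 prod=2 -> inv=[3 8 2 10]
Step 4: demand=3,sold=3 ship[2->3]=2 ship[1->2]=2 ship[0->1]=2 prod=2 -> inv=[3 8 2 9]

3 8 2 9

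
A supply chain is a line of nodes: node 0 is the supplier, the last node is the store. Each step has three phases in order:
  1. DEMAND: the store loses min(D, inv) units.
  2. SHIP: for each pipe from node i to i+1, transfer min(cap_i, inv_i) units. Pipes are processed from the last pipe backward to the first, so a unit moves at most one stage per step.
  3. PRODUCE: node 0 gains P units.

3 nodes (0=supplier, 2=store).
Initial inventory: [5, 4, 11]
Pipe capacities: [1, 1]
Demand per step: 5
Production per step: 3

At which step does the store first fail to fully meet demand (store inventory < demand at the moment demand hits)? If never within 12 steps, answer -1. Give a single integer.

Step 1: demand=5,sold=5 ship[1->2]=1 ship[0->1]=1 prod=3 -> [7 4 7]
Step 2: demand=5,sold=5 ship[1->2]=1 ship[0->1]=1 prod=3 -> [9 4 3]
Step 3: demand=5,sold=3 ship[1->2]=1 ship[0->1]=1 prod=3 -> [11 4 1]
Step 4: demand=5,sold=1 ship[1->2]=1 ship[0->1]=1 prod=3 -> [13 4 1]
Step 5: demand=5,sold=1 ship[1->2]=1 ship[0->1]=1 prod=3 -> [15 4 1]
Step 6: demand=5,sold=1 ship[1->2]=1 ship[0->1]=1 prod=3 -> [17 4 1]
Step 7: demand=5,sold=1 ship[1->2]=1 ship[0->1]=1 prod=3 -> [19 4 1]
Step 8: demand=5,sold=1 ship[1->2]=1 ship[0->1]=1 prod=3 -> [21 4 1]
Step 9: demand=5,sold=1 ship[1->2]=1 ship[0->1]=1 prod=3 -> [23 4 1]
Step 10: demand=5,sold=1 ship[1->2]=1 ship[0->1]=1 prod=3 -> [25 4 1]
Step 11: demand=5,sold=1 ship[1->2]=1 ship[0->1]=1 prod=3 -> [27 4 1]
Step 12: demand=5,sold=1 ship[1->2]=1 ship[0->1]=1 prod=3 -> [29 4 1]
First stockout at step 3

3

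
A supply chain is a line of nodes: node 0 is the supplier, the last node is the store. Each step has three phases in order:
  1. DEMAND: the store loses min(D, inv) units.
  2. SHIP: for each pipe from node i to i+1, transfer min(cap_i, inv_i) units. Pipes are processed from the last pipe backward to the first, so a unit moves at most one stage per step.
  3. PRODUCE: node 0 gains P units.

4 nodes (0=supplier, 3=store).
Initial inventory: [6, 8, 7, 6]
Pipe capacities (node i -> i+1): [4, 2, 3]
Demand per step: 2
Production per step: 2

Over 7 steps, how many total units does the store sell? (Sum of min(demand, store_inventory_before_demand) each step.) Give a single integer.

Answer: 14

Derivation:
Step 1: sold=2 (running total=2) -> [4 10 6 7]
Step 2: sold=2 (running total=4) -> [2 12 5 8]
Step 3: sold=2 (running total=6) -> [2 12 4 9]
Step 4: sold=2 (running total=8) -> [2 12 3 10]
Step 5: sold=2 (running total=10) -> [2 12 2 11]
Step 6: sold=2 (running total=12) -> [2 12 2 11]
Step 7: sold=2 (running total=14) -> [2 12 2 11]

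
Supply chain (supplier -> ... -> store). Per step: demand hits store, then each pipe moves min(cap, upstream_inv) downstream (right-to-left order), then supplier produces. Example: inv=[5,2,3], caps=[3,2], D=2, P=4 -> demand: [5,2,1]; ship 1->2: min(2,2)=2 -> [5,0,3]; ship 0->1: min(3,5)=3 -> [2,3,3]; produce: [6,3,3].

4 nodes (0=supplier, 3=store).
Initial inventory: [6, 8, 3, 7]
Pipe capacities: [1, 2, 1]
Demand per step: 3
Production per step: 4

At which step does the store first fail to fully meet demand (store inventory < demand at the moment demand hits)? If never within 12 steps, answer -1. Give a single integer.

Step 1: demand=3,sold=3 ship[2->3]=1 ship[1->2]=2 ship[0->1]=1 prod=4 -> [9 7 4 5]
Step 2: demand=3,sold=3 ship[2->3]=1 ship[1->2]=2 ship[0->1]=1 prod=4 -> [12 6 5 3]
Step 3: demand=3,sold=3 ship[2->3]=1 ship[1->2]=2 ship[0->1]=1 prod=4 -> [15 5 6 1]
Step 4: demand=3,sold=1 ship[2->3]=1 ship[1->2]=2 ship[0->1]=1 prod=4 -> [18 4 7 1]
Step 5: demand=3,sold=1 ship[2->3]=1 ship[1->2]=2 ship[0->1]=1 prod=4 -> [21 3 8 1]
Step 6: demand=3,sold=1 ship[2->3]=1 ship[1->2]=2 ship[0->1]=1 prod=4 -> [24 2 9 1]
Step 7: demand=3,sold=1 ship[2->3]=1 ship[1->2]=2 ship[0->1]=1 prod=4 -> [27 1 10 1]
Step 8: demand=3,sold=1 ship[2->3]=1 ship[1->2]=1 ship[0->1]=1 prod=4 -> [30 1 10 1]
Step 9: demand=3,sold=1 ship[2->3]=1 ship[1->2]=1 ship[0->1]=1 prod=4 -> [33 1 10 1]
Step 10: demand=3,sold=1 ship[2->3]=1 ship[1->2]=1 ship[0->1]=1 prod=4 -> [36 1 10 1]
Step 11: demand=3,sold=1 ship[2->3]=1 ship[1->2]=1 ship[0->1]=1 prod=4 -> [39 1 10 1]
Step 12: demand=3,sold=1 ship[2->3]=1 ship[1->2]=1 ship[0->1]=1 prod=4 -> [42 1 10 1]
First stockout at step 4

4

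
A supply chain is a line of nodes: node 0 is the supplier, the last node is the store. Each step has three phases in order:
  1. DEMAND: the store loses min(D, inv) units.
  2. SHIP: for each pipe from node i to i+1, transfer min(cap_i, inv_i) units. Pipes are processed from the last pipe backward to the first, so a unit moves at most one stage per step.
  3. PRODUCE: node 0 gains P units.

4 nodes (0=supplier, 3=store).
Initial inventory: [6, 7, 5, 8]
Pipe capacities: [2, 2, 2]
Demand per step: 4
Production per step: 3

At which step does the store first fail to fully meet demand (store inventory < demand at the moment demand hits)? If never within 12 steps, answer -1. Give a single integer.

Step 1: demand=4,sold=4 ship[2->3]=2 ship[1->2]=2 ship[0->1]=2 prod=3 -> [7 7 5 6]
Step 2: demand=4,sold=4 ship[2->3]=2 ship[1->2]=2 ship[0->1]=2 prod=3 -> [8 7 5 4]
Step 3: demand=4,sold=4 ship[2->3]=2 ship[1->2]=2 ship[0->1]=2 prod=3 -> [9 7 5 2]
Step 4: demand=4,sold=2 ship[2->3]=2 ship[1->2]=2 ship[0->1]=2 prod=3 -> [10 7 5 2]
Step 5: demand=4,sold=2 ship[2->3]=2 ship[1->2]=2 ship[0->1]=2 prod=3 -> [11 7 5 2]
Step 6: demand=4,sold=2 ship[2->3]=2 ship[1->2]=2 ship[0->1]=2 prod=3 -> [12 7 5 2]
Step 7: demand=4,sold=2 ship[2->3]=2 ship[1->2]=2 ship[0->1]=2 prod=3 -> [13 7 5 2]
Step 8: demand=4,sold=2 ship[2->3]=2 ship[1->2]=2 ship[0->1]=2 prod=3 -> [14 7 5 2]
Step 9: demand=4,sold=2 ship[2->3]=2 ship[1->2]=2 ship[0->1]=2 prod=3 -> [15 7 5 2]
Step 10: demand=4,sold=2 ship[2->3]=2 ship[1->2]=2 ship[0->1]=2 prod=3 -> [16 7 5 2]
Step 11: demand=4,sold=2 ship[2->3]=2 ship[1->2]=2 ship[0->1]=2 prod=3 -> [17 7 5 2]
Step 12: demand=4,sold=2 ship[2->3]=2 ship[1->2]=2 ship[0->1]=2 prod=3 -> [18 7 5 2]
First stockout at step 4

4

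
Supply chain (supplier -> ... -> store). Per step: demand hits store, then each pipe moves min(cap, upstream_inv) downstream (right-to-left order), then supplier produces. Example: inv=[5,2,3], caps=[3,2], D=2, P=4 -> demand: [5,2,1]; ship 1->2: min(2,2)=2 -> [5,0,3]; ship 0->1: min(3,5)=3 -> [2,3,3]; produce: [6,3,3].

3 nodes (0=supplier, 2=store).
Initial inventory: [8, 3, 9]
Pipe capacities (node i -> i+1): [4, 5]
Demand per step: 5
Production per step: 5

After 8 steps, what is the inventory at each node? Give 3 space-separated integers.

Step 1: demand=5,sold=5 ship[1->2]=3 ship[0->1]=4 prod=5 -> inv=[9 4 7]
Step 2: demand=5,sold=5 ship[1->2]=4 ship[0->1]=4 prod=5 -> inv=[10 4 6]
Step 3: demand=5,sold=5 ship[1->2]=4 ship[0->1]=4 prod=5 -> inv=[11 4 5]
Step 4: demand=5,sold=5 ship[1->2]=4 ship[0->1]=4 prod=5 -> inv=[12 4 4]
Step 5: demand=5,sold=4 ship[1->2]=4 ship[0->1]=4 prod=5 -> inv=[13 4 4]
Step 6: demand=5,sold=4 ship[1->2]=4 ship[0->1]=4 prod=5 -> inv=[14 4 4]
Step 7: demand=5,sold=4 ship[1->2]=4 ship[0->1]=4 prod=5 -> inv=[15 4 4]
Step 8: demand=5,sold=4 ship[1->2]=4 ship[0->1]=4 prod=5 -> inv=[16 4 4]

16 4 4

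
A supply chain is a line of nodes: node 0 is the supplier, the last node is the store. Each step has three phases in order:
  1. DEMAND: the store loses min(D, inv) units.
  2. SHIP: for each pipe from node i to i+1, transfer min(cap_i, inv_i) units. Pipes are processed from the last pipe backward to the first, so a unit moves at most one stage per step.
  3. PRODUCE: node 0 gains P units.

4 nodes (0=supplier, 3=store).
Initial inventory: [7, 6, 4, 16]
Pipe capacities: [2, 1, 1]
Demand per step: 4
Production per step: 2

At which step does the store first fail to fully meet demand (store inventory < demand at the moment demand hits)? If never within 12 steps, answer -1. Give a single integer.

Step 1: demand=4,sold=4 ship[2->3]=1 ship[1->2]=1 ship[0->1]=2 prod=2 -> [7 7 4 13]
Step 2: demand=4,sold=4 ship[2->3]=1 ship[1->2]=1 ship[0->1]=2 prod=2 -> [7 8 4 10]
Step 3: demand=4,sold=4 ship[2->3]=1 ship[1->2]=1 ship[0->1]=2 prod=2 -> [7 9 4 7]
Step 4: demand=4,sold=4 ship[2->3]=1 ship[1->2]=1 ship[0->1]=2 prod=2 -> [7 10 4 4]
Step 5: demand=4,sold=4 ship[2->3]=1 ship[1->2]=1 ship[0->1]=2 prod=2 -> [7 11 4 1]
Step 6: demand=4,sold=1 ship[2->3]=1 ship[1->2]=1 ship[0->1]=2 prod=2 -> [7 12 4 1]
Step 7: demand=4,sold=1 ship[2->3]=1 ship[1->2]=1 ship[0->1]=2 prod=2 -> [7 13 4 1]
Step 8: demand=4,sold=1 ship[2->3]=1 ship[1->2]=1 ship[0->1]=2 prod=2 -> [7 14 4 1]
Step 9: demand=4,sold=1 ship[2->3]=1 ship[1->2]=1 ship[0->1]=2 prod=2 -> [7 15 4 1]
Step 10: demand=4,sold=1 ship[2->3]=1 ship[1->2]=1 ship[0->1]=2 prod=2 -> [7 16 4 1]
Step 11: demand=4,sold=1 ship[2->3]=1 ship[1->2]=1 ship[0->1]=2 prod=2 -> [7 17 4 1]
Step 12: demand=4,sold=1 ship[2->3]=1 ship[1->2]=1 ship[0->1]=2 prod=2 -> [7 18 4 1]
First stockout at step 6

6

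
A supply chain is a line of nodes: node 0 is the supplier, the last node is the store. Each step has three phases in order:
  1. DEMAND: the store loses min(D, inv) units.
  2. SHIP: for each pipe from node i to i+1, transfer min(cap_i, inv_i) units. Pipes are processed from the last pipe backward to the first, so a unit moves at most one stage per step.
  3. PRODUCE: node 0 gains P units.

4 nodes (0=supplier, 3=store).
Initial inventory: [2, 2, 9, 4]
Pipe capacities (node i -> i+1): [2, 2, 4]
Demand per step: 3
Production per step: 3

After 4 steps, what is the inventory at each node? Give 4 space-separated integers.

Step 1: demand=3,sold=3 ship[2->3]=4 ship[1->2]=2 ship[0->1]=2 prod=3 -> inv=[3 2 7 5]
Step 2: demand=3,sold=3 ship[2->3]=4 ship[1->2]=2 ship[0->1]=2 prod=3 -> inv=[4 2 5 6]
Step 3: demand=3,sold=3 ship[2->3]=4 ship[1->2]=2 ship[0->1]=2 prod=3 -> inv=[5 2 3 7]
Step 4: demand=3,sold=3 ship[2->3]=3 ship[1->2]=2 ship[0->1]=2 prod=3 -> inv=[6 2 2 7]

6 2 2 7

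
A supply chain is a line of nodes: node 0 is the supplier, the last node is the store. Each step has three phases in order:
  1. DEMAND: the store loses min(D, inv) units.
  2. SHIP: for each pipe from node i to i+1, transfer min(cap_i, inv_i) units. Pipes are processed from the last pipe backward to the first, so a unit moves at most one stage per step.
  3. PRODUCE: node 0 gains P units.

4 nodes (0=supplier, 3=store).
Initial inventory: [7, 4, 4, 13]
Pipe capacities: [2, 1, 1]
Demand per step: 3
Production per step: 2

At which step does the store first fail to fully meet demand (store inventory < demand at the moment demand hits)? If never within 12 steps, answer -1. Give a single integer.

Step 1: demand=3,sold=3 ship[2->3]=1 ship[1->2]=1 ship[0->1]=2 prod=2 -> [7 5 4 11]
Step 2: demand=3,sold=3 ship[2->3]=1 ship[1->2]=1 ship[0->1]=2 prod=2 -> [7 6 4 9]
Step 3: demand=3,sold=3 ship[2->3]=1 ship[1->2]=1 ship[0->1]=2 prod=2 -> [7 7 4 7]
Step 4: demand=3,sold=3 ship[2->3]=1 ship[1->2]=1 ship[0->1]=2 prod=2 -> [7 8 4 5]
Step 5: demand=3,sold=3 ship[2->3]=1 ship[1->2]=1 ship[0->1]=2 prod=2 -> [7 9 4 3]
Step 6: demand=3,sold=3 ship[2->3]=1 ship[1->2]=1 ship[0->1]=2 prod=2 -> [7 10 4 1]
Step 7: demand=3,sold=1 ship[2->3]=1 ship[1->2]=1 ship[0->1]=2 prod=2 -> [7 11 4 1]
Step 8: demand=3,sold=1 ship[2->3]=1 ship[1->2]=1 ship[0->1]=2 prod=2 -> [7 12 4 1]
Step 9: demand=3,sold=1 ship[2->3]=1 ship[1->2]=1 ship[0->1]=2 prod=2 -> [7 13 4 1]
Step 10: demand=3,sold=1 ship[2->3]=1 ship[1->2]=1 ship[0->1]=2 prod=2 -> [7 14 4 1]
Step 11: demand=3,sold=1 ship[2->3]=1 ship[1->2]=1 ship[0->1]=2 prod=2 -> [7 15 4 1]
Step 12: demand=3,sold=1 ship[2->3]=1 ship[1->2]=1 ship[0->1]=2 prod=2 -> [7 16 4 1]
First stockout at step 7

7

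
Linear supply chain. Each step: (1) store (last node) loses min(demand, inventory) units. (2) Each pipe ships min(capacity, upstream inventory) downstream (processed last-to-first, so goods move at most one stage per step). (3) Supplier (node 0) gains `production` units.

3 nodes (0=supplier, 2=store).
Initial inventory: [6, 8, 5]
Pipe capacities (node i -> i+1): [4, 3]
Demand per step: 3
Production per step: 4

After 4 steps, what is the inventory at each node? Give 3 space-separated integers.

Step 1: demand=3,sold=3 ship[1->2]=3 ship[0->1]=4 prod=4 -> inv=[6 9 5]
Step 2: demand=3,sold=3 ship[1->2]=3 ship[0->1]=4 prod=4 -> inv=[6 10 5]
Step 3: demand=3,sold=3 ship[1->2]=3 ship[0->1]=4 prod=4 -> inv=[6 11 5]
Step 4: demand=3,sold=3 ship[1->2]=3 ship[0->1]=4 prod=4 -> inv=[6 12 5]

6 12 5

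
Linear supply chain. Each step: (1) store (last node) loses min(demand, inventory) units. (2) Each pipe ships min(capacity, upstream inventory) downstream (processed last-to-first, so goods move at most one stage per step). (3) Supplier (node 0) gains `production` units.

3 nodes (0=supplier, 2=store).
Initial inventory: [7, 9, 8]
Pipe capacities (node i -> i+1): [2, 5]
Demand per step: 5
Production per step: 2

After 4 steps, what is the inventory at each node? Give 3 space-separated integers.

Step 1: demand=5,sold=5 ship[1->2]=5 ship[0->1]=2 prod=2 -> inv=[7 6 8]
Step 2: demand=5,sold=5 ship[1->2]=5 ship[0->1]=2 prod=2 -> inv=[7 3 8]
Step 3: demand=5,sold=5 ship[1->2]=3 ship[0->1]=2 prod=2 -> inv=[7 2 6]
Step 4: demand=5,sold=5 ship[1->2]=2 ship[0->1]=2 prod=2 -> inv=[7 2 3]

7 2 3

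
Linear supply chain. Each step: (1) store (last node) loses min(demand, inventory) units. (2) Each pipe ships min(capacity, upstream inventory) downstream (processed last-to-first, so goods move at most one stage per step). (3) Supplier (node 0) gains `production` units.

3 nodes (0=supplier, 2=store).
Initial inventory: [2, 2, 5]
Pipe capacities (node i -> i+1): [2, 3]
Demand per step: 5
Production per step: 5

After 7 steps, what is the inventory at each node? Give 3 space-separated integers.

Step 1: demand=5,sold=5 ship[1->2]=2 ship[0->1]=2 prod=5 -> inv=[5 2 2]
Step 2: demand=5,sold=2 ship[1->2]=2 ship[0->1]=2 prod=5 -> inv=[8 2 2]
Step 3: demand=5,sold=2 ship[1->2]=2 ship[0->1]=2 prod=5 -> inv=[11 2 2]
Step 4: demand=5,sold=2 ship[1->2]=2 ship[0->1]=2 prod=5 -> inv=[14 2 2]
Step 5: demand=5,sold=2 ship[1->2]=2 ship[0->1]=2 prod=5 -> inv=[17 2 2]
Step 6: demand=5,sold=2 ship[1->2]=2 ship[0->1]=2 prod=5 -> inv=[20 2 2]
Step 7: demand=5,sold=2 ship[1->2]=2 ship[0->1]=2 prod=5 -> inv=[23 2 2]

23 2 2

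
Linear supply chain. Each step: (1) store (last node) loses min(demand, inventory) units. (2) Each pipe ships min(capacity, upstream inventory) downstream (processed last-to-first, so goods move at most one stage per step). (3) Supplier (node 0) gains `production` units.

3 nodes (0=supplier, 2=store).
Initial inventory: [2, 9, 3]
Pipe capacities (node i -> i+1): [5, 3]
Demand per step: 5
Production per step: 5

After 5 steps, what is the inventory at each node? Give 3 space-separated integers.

Step 1: demand=5,sold=3 ship[1->2]=3 ship[0->1]=2 prod=5 -> inv=[5 8 3]
Step 2: demand=5,sold=3 ship[1->2]=3 ship[0->1]=5 prod=5 -> inv=[5 10 3]
Step 3: demand=5,sold=3 ship[1->2]=3 ship[0->1]=5 prod=5 -> inv=[5 12 3]
Step 4: demand=5,sold=3 ship[1->2]=3 ship[0->1]=5 prod=5 -> inv=[5 14 3]
Step 5: demand=5,sold=3 ship[1->2]=3 ship[0->1]=5 prod=5 -> inv=[5 16 3]

5 16 3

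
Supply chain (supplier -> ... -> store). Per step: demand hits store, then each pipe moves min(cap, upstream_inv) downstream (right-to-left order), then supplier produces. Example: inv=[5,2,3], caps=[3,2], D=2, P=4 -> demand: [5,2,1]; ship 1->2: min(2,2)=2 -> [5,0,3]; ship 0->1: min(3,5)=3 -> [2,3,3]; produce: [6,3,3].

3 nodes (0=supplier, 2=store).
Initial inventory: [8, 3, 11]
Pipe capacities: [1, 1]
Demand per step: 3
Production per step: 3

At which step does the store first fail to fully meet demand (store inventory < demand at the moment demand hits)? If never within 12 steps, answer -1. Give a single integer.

Step 1: demand=3,sold=3 ship[1->2]=1 ship[0->1]=1 prod=3 -> [10 3 9]
Step 2: demand=3,sold=3 ship[1->2]=1 ship[0->1]=1 prod=3 -> [12 3 7]
Step 3: demand=3,sold=3 ship[1->2]=1 ship[0->1]=1 prod=3 -> [14 3 5]
Step 4: demand=3,sold=3 ship[1->2]=1 ship[0->1]=1 prod=3 -> [16 3 3]
Step 5: demand=3,sold=3 ship[1->2]=1 ship[0->1]=1 prod=3 -> [18 3 1]
Step 6: demand=3,sold=1 ship[1->2]=1 ship[0->1]=1 prod=3 -> [20 3 1]
Step 7: demand=3,sold=1 ship[1->2]=1 ship[0->1]=1 prod=3 -> [22 3 1]
Step 8: demand=3,sold=1 ship[1->2]=1 ship[0->1]=1 prod=3 -> [24 3 1]
Step 9: demand=3,sold=1 ship[1->2]=1 ship[0->1]=1 prod=3 -> [26 3 1]
Step 10: demand=3,sold=1 ship[1->2]=1 ship[0->1]=1 prod=3 -> [28 3 1]
Step 11: demand=3,sold=1 ship[1->2]=1 ship[0->1]=1 prod=3 -> [30 3 1]
Step 12: demand=3,sold=1 ship[1->2]=1 ship[0->1]=1 prod=3 -> [32 3 1]
First stockout at step 6

6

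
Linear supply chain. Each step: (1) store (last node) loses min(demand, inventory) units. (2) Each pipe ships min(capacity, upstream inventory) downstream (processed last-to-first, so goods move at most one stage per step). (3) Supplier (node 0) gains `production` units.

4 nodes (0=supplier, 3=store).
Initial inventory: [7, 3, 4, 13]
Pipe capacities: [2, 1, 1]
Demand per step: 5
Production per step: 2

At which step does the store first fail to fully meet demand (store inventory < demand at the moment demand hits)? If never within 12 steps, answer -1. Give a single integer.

Step 1: demand=5,sold=5 ship[2->3]=1 ship[1->2]=1 ship[0->1]=2 prod=2 -> [7 4 4 9]
Step 2: demand=5,sold=5 ship[2->3]=1 ship[1->2]=1 ship[0->1]=2 prod=2 -> [7 5 4 5]
Step 3: demand=5,sold=5 ship[2->3]=1 ship[1->2]=1 ship[0->1]=2 prod=2 -> [7 6 4 1]
Step 4: demand=5,sold=1 ship[2->3]=1 ship[1->2]=1 ship[0->1]=2 prod=2 -> [7 7 4 1]
Step 5: demand=5,sold=1 ship[2->3]=1 ship[1->2]=1 ship[0->1]=2 prod=2 -> [7 8 4 1]
Step 6: demand=5,sold=1 ship[2->3]=1 ship[1->2]=1 ship[0->1]=2 prod=2 -> [7 9 4 1]
Step 7: demand=5,sold=1 ship[2->3]=1 ship[1->2]=1 ship[0->1]=2 prod=2 -> [7 10 4 1]
Step 8: demand=5,sold=1 ship[2->3]=1 ship[1->2]=1 ship[0->1]=2 prod=2 -> [7 11 4 1]
Step 9: demand=5,sold=1 ship[2->3]=1 ship[1->2]=1 ship[0->1]=2 prod=2 -> [7 12 4 1]
Step 10: demand=5,sold=1 ship[2->3]=1 ship[1->2]=1 ship[0->1]=2 prod=2 -> [7 13 4 1]
Step 11: demand=5,sold=1 ship[2->3]=1 ship[1->2]=1 ship[0->1]=2 prod=2 -> [7 14 4 1]
Step 12: demand=5,sold=1 ship[2->3]=1 ship[1->2]=1 ship[0->1]=2 prod=2 -> [7 15 4 1]
First stockout at step 4

4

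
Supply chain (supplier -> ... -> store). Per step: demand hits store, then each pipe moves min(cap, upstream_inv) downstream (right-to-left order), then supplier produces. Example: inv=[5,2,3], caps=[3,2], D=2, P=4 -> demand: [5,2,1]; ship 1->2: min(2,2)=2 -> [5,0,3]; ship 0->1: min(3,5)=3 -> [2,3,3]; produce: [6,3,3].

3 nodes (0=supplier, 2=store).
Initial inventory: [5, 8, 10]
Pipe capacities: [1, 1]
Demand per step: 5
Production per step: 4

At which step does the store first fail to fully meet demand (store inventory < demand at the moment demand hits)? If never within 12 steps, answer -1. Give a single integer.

Step 1: demand=5,sold=5 ship[1->2]=1 ship[0->1]=1 prod=4 -> [8 8 6]
Step 2: demand=5,sold=5 ship[1->2]=1 ship[0->1]=1 prod=4 -> [11 8 2]
Step 3: demand=5,sold=2 ship[1->2]=1 ship[0->1]=1 prod=4 -> [14 8 1]
Step 4: demand=5,sold=1 ship[1->2]=1 ship[0->1]=1 prod=4 -> [17 8 1]
Step 5: demand=5,sold=1 ship[1->2]=1 ship[0->1]=1 prod=4 -> [20 8 1]
Step 6: demand=5,sold=1 ship[1->2]=1 ship[0->1]=1 prod=4 -> [23 8 1]
Step 7: demand=5,sold=1 ship[1->2]=1 ship[0->1]=1 prod=4 -> [26 8 1]
Step 8: demand=5,sold=1 ship[1->2]=1 ship[0->1]=1 prod=4 -> [29 8 1]
Step 9: demand=5,sold=1 ship[1->2]=1 ship[0->1]=1 prod=4 -> [32 8 1]
Step 10: demand=5,sold=1 ship[1->2]=1 ship[0->1]=1 prod=4 -> [35 8 1]
Step 11: demand=5,sold=1 ship[1->2]=1 ship[0->1]=1 prod=4 -> [38 8 1]
Step 12: demand=5,sold=1 ship[1->2]=1 ship[0->1]=1 prod=4 -> [41 8 1]
First stockout at step 3

3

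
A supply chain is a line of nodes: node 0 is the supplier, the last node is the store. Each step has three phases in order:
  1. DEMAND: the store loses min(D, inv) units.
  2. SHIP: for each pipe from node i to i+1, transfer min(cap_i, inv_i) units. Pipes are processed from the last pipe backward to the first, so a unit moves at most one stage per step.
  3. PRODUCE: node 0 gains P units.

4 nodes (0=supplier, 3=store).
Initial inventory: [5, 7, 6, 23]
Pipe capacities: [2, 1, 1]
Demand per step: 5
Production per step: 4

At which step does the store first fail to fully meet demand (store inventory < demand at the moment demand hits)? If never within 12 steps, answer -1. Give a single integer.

Step 1: demand=5,sold=5 ship[2->3]=1 ship[1->2]=1 ship[0->1]=2 prod=4 -> [7 8 6 19]
Step 2: demand=5,sold=5 ship[2->3]=1 ship[1->2]=1 ship[0->1]=2 prod=4 -> [9 9 6 15]
Step 3: demand=5,sold=5 ship[2->3]=1 ship[1->2]=1 ship[0->1]=2 prod=4 -> [11 10 6 11]
Step 4: demand=5,sold=5 ship[2->3]=1 ship[1->2]=1 ship[0->1]=2 prod=4 -> [13 11 6 7]
Step 5: demand=5,sold=5 ship[2->3]=1 ship[1->2]=1 ship[0->1]=2 prod=4 -> [15 12 6 3]
Step 6: demand=5,sold=3 ship[2->3]=1 ship[1->2]=1 ship[0->1]=2 prod=4 -> [17 13 6 1]
Step 7: demand=5,sold=1 ship[2->3]=1 ship[1->2]=1 ship[0->1]=2 prod=4 -> [19 14 6 1]
Step 8: demand=5,sold=1 ship[2->3]=1 ship[1->2]=1 ship[0->1]=2 prod=4 -> [21 15 6 1]
Step 9: demand=5,sold=1 ship[2->3]=1 ship[1->2]=1 ship[0->1]=2 prod=4 -> [23 16 6 1]
Step 10: demand=5,sold=1 ship[2->3]=1 ship[1->2]=1 ship[0->1]=2 prod=4 -> [25 17 6 1]
Step 11: demand=5,sold=1 ship[2->3]=1 ship[1->2]=1 ship[0->1]=2 prod=4 -> [27 18 6 1]
Step 12: demand=5,sold=1 ship[2->3]=1 ship[1->2]=1 ship[0->1]=2 prod=4 -> [29 19 6 1]
First stockout at step 6

6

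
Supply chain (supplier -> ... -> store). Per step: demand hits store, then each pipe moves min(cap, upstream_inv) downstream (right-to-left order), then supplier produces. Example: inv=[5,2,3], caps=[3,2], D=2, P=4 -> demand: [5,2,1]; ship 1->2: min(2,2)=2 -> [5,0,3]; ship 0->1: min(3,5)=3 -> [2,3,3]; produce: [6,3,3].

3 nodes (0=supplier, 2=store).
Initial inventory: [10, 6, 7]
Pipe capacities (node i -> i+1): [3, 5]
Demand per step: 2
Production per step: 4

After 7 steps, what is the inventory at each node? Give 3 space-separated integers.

Step 1: demand=2,sold=2 ship[1->2]=5 ship[0->1]=3 prod=4 -> inv=[11 4 10]
Step 2: demand=2,sold=2 ship[1->2]=4 ship[0->1]=3 prod=4 -> inv=[12 3 12]
Step 3: demand=2,sold=2 ship[1->2]=3 ship[0->1]=3 prod=4 -> inv=[13 3 13]
Step 4: demand=2,sold=2 ship[1->2]=3 ship[0->1]=3 prod=4 -> inv=[14 3 14]
Step 5: demand=2,sold=2 ship[1->2]=3 ship[0->1]=3 prod=4 -> inv=[15 3 15]
Step 6: demand=2,sold=2 ship[1->2]=3 ship[0->1]=3 prod=4 -> inv=[16 3 16]
Step 7: demand=2,sold=2 ship[1->2]=3 ship[0->1]=3 prod=4 -> inv=[17 3 17]

17 3 17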